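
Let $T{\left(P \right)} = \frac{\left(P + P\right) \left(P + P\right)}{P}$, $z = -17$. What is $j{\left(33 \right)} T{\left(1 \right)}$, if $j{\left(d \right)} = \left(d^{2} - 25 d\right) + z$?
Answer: $988$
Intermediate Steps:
$j{\left(d \right)} = -17 + d^{2} - 25 d$ ($j{\left(d \right)} = \left(d^{2} - 25 d\right) - 17 = -17 + d^{2} - 25 d$)
$T{\left(P \right)} = 4 P$ ($T{\left(P \right)} = \frac{2 P 2 P}{P} = \frac{4 P^{2}}{P} = 4 P$)
$j{\left(33 \right)} T{\left(1 \right)} = \left(-17 + 33^{2} - 825\right) 4 \cdot 1 = \left(-17 + 1089 - 825\right) 4 = 247 \cdot 4 = 988$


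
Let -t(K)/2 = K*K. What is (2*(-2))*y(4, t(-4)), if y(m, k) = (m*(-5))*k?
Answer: -2560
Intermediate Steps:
t(K) = -2*K² (t(K) = -2*K*K = -2*K²)
y(m, k) = -5*k*m (y(m, k) = (-5*m)*k = -5*k*m)
(2*(-2))*y(4, t(-4)) = (2*(-2))*(-5*(-2*(-4)²)*4) = -(-20)*(-2*16)*4 = -(-20)*(-32)*4 = -4*640 = -2560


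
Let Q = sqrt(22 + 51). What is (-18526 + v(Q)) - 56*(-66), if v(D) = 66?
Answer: -14764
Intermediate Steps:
Q = sqrt(73) ≈ 8.5440
(-18526 + v(Q)) - 56*(-66) = (-18526 + 66) - 56*(-66) = -18460 + 3696 = -14764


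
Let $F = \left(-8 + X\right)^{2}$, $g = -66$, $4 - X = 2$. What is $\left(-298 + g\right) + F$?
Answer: $-328$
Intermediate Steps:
$X = 2$ ($X = 4 - 2 = 2$)
$F = 36$ ($F = \left(-8 + 2\right)^{2} = \left(-6\right)^{2} = 36$)
$\left(-298 + g\right) + F = \left(-298 - 66\right) + 36 = -364 + 36 = -328$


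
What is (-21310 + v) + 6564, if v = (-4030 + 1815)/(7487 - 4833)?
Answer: -39138099/2654 ≈ -14747.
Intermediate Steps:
v = -2215/2654 ≈ -0.83459
(-21310 + v) + 6564 = (-21310 - 2215/2654) + 6564 = -56558955/2654 + 6564 = -39138099/2654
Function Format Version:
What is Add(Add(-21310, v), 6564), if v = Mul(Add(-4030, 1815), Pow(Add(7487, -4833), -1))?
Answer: Rational(-39138099, 2654) ≈ -14747.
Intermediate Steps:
v = Rational(-2215, 2654) (v = Mul(-2215, Pow(2654, -1)) = Mul(-2215, Rational(1, 2654)) = Rational(-2215, 2654) ≈ -0.83459)
Add(Add(-21310, v), 6564) = Add(Add(-21310, Rational(-2215, 2654)), 6564) = Add(Rational(-56558955, 2654), 6564) = Rational(-39138099, 2654)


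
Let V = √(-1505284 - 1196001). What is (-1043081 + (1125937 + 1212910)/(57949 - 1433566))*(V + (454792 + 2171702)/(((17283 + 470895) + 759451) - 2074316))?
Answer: 1256236579353822352/379068230293 - 1434882294824*I*√2701285/1375617 ≈ 3.314e+6 - 1.7144e+9*I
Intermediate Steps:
V = I*√2701285 (V = √(-2701285) = I*√2701285 ≈ 1643.6*I)
(-1043081 + (1125937 + 1212910)/(57949 - 1433566))*(V + (454792 + 2171702)/(((17283 + 470895) + 759451) - 2074316)) = (-1043081 + (1125937 + 1212910)/(57949 - 1433566))*(I*√2701285 + (454792 + 2171702)/(((17283 + 470895) + 759451) - 2074316)) = (-1043081 + 2338847/(-1375617))*(I*√2701285 + 2626494/((488178 + 759451) - 2074316)) = (-1043081 + 2338847*(-1/1375617))*(I*√2701285 + 2626494/(1247629 - 2074316)) = (-1043081 - 2338847/1375617)*(I*√2701285 + 2626494/(-826687)) = -1434882294824*(I*√2701285 + 2626494*(-1/826687))/1375617 = -1434882294824*(I*√2701285 - 2626494/826687)/1375617 = -1434882294824*(-2626494/826687 + I*√2701285)/1375617 = 1256236579353822352/379068230293 - 1434882294824*I*√2701285/1375617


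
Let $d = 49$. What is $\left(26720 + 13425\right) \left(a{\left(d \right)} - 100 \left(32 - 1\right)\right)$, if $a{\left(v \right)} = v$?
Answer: $-122482395$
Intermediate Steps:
$\left(26720 + 13425\right) \left(a{\left(d \right)} - 100 \left(32 - 1\right)\right) = \left(26720 + 13425\right) \left(49 - 100 \left(32 - 1\right)\right) = 40145 \left(49 - 3100\right) = 40145 \left(-3051\right) = -122482395$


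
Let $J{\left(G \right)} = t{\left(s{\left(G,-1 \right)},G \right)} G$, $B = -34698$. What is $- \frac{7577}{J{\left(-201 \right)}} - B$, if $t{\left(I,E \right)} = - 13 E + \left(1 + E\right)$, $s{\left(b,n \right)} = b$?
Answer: $\frac{16828988651}{485013} \approx 34698.0$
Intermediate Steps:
$t{\left(I,E \right)} = 1 - 12 E$
$J{\left(G \right)} = G \left(1 - 12 G\right)$ ($J{\left(G \right)} = \left(1 - 12 G\right) G = G \left(1 - 12 G\right)$)
$- \frac{7577}{J{\left(-201 \right)}} - B = - \frac{7577}{\left(-201\right) \left(1 - -2412\right)} - -34698 = - \frac{7577}{\left(-201\right) \left(1 + 2412\right)} + 34698 = - \frac{7577}{\left(-201\right) 2413} + 34698 = - \frac{7577}{-485013} + 34698 = \left(-7577\right) \left(- \frac{1}{485013}\right) + 34698 = \frac{7577}{485013} + 34698 = \frac{16828988651}{485013}$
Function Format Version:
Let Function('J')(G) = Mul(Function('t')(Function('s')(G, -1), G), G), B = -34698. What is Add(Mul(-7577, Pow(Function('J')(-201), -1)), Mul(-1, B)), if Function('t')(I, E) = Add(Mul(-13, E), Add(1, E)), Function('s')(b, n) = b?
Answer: Rational(16828988651, 485013) ≈ 34698.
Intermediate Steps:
Function('t')(I, E) = Add(1, Mul(-12, E))
Function('J')(G) = Mul(G, Add(1, Mul(-12, G))) (Function('J')(G) = Mul(Add(1, Mul(-12, G)), G) = Mul(G, Add(1, Mul(-12, G))))
Add(Mul(-7577, Pow(Function('J')(-201), -1)), Mul(-1, B)) = Add(Mul(-7577, Pow(Mul(-201, Add(1, Mul(-12, -201))), -1)), Mul(-1, -34698)) = Add(Mul(-7577, Pow(Mul(-201, Add(1, 2412)), -1)), 34698) = Add(Mul(-7577, Pow(Mul(-201, 2413), -1)), 34698) = Add(Mul(-7577, Pow(-485013, -1)), 34698) = Add(Mul(-7577, Rational(-1, 485013)), 34698) = Add(Rational(7577, 485013), 34698) = Rational(16828988651, 485013)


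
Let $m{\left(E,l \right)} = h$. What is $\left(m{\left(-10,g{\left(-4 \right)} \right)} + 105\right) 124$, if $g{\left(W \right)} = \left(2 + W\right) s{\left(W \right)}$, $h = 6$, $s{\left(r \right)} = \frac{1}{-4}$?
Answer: $13764$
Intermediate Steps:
$s{\left(r \right)} = - \frac{1}{4}$
$g{\left(W \right)} = - \frac{1}{2} - \frac{W}{4}$ ($g{\left(W \right)} = \left(2 + W\right) \left(- \frac{1}{4}\right) = - \frac{1}{2} - \frac{W}{4}$)
$m{\left(E,l \right)} = 6$
$\left(m{\left(-10,g{\left(-4 \right)} \right)} + 105\right) 124 = \left(6 + 105\right) 124 = 111 \cdot 124 = 13764$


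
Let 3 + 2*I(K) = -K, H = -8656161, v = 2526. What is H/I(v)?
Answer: 5770774/843 ≈ 6845.5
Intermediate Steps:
I(K) = -3/2 - K/2 (I(K) = -3/2 + (-K)/2 = -3/2 - K/2)
H/I(v) = -8656161/(-3/2 - 1/2*2526) = -8656161/(-3/2 - 1263) = -8656161/(-2529/2) = -8656161*(-2/2529) = 5770774/843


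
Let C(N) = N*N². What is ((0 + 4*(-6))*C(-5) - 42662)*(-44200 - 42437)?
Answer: 3436196694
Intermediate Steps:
C(N) = N³
((0 + 4*(-6))*C(-5) - 42662)*(-44200 - 42437) = ((0 + 4*(-6))*(-5)³ - 42662)*(-44200 - 42437) = ((0 - 24)*(-125) - 42662)*(-86637) = (-24*(-125) - 42662)*(-86637) = (3000 - 42662)*(-86637) = -39662*(-86637) = 3436196694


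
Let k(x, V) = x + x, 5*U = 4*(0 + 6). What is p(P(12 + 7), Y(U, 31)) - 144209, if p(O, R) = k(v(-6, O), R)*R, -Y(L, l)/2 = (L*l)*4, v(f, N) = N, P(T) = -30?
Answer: -72785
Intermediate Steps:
U = 24/5 (U = (4*(0 + 6))/5 = (4*6)/5 = (⅕)*24 = 24/5 ≈ 4.8000)
k(x, V) = 2*x
Y(L, l) = -8*L*l (Y(L, l) = -2*L*l*4 = -8*L*l)
p(O, R) = 2*O*R (p(O, R) = (2*O)*R = 2*O*R)
p(P(12 + 7), Y(U, 31)) - 144209 = 2*(-30)*(-8*24/5*31) - 144209 = 2*(-30)*(-5952/5) - 144209 = 71424 - 144209 = -72785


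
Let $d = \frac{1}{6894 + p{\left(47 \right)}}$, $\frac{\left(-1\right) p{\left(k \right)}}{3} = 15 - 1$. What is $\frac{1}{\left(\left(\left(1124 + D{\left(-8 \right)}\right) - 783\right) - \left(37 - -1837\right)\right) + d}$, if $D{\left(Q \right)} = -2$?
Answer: $- \frac{6852}{10517819} \approx -0.00065147$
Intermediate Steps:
$p{\left(k \right)} = -42$ ($p{\left(k \right)} = - 3 \left(15 - 1\right) = \left(-3\right) 14 = -42$)
$d = \frac{1}{6852}$ ($d = \frac{1}{6894 - 42} = \frac{1}{6852} \approx 0.00014594$)
$\frac{1}{\left(\left(\left(1124 + D{\left(-8 \right)}\right) - 783\right) - \left(37 - -1837\right)\right) + d} = \frac{1}{\left(\left(\left(1124 - 2\right) - 783\right) - \left(37 - -1837\right)\right) + \frac{1}{6852}} = \frac{1}{\left(\left(1122 - 783\right) - \left(37 + 1837\right)\right) + \frac{1}{6852}} = \frac{1}{\left(339 - 1874\right) + \frac{1}{6852}} = \frac{1}{-1535 + \frac{1}{6852}} = \frac{1}{- \frac{10517819}{6852}} = - \frac{6852}{10517819}$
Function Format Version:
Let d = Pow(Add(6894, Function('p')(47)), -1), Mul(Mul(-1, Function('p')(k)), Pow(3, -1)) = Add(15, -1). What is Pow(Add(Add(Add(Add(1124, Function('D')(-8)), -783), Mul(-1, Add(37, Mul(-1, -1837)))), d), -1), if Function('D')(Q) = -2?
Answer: Rational(-6852, 10517819) ≈ -0.00065147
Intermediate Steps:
Function('p')(k) = -42 (Function('p')(k) = Mul(-3, Add(15, -1)) = Mul(-3, 14) = -42)
d = Rational(1, 6852) (d = Pow(Add(6894, -42), -1) = Pow(6852, -1) = Rational(1, 6852) ≈ 0.00014594)
Pow(Add(Add(Add(Add(1124, Function('D')(-8)), -783), Mul(-1, Add(37, Mul(-1, -1837)))), d), -1) = Pow(Add(Add(Add(Add(1124, -2), -783), Mul(-1, Add(37, Mul(-1, -1837)))), Rational(1, 6852)), -1) = Pow(Add(Add(Add(1122, -783), Mul(-1, Add(37, 1837))), Rational(1, 6852)), -1) = Pow(Add(Add(339, Mul(-1, 1874)), Rational(1, 6852)), -1) = Pow(Add(Add(339, -1874), Rational(1, 6852)), -1) = Pow(Add(-1535, Rational(1, 6852)), -1) = Pow(Rational(-10517819, 6852), -1) = Rational(-6852, 10517819)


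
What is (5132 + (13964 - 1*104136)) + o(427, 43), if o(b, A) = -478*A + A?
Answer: -105551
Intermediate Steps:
o(b, A) = -477*A
(5132 + (13964 - 1*104136)) + o(427, 43) = (5132 + (13964 - 1*104136)) - 477*43 = (5132 + (13964 - 104136)) - 20511 = (5132 - 90172) - 20511 = -85040 - 20511 = -105551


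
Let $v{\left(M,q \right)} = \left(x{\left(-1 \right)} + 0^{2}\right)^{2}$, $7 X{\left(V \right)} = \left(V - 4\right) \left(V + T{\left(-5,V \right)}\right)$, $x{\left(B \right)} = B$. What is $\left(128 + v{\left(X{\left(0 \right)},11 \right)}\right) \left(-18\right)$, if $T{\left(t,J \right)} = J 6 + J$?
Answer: $-2322$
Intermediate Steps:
$T{\left(t,J \right)} = 7 J$ ($T{\left(t,J \right)} = 6 J + J = 7 J$)
$X{\left(V \right)} = \frac{8 V \left(-4 + V\right)}{7}$ ($X{\left(V \right)} = \frac{\left(V - 4\right) \left(V + 7 V\right)}{7} = \frac{\left(-4 + V\right) 8 V}{7} = \frac{8 V \left(-4 + V\right)}{7}$)
$v{\left(M,q \right)} = 1$ ($v{\left(M,q \right)} = \left(-1 + 0^{2}\right)^{2} = \left(-1 + 0\right)^{2} = \left(-1\right)^{2} = 1$)
$\left(128 + v{\left(X{\left(0 \right)},11 \right)}\right) \left(-18\right) = \left(128 + 1\right) \left(-18\right) = 129 \left(-18\right) = -2322$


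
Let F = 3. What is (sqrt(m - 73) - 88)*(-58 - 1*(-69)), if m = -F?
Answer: -968 + 22*I*sqrt(19) ≈ -968.0 + 95.896*I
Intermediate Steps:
m = -3 (m = -1*3 = -3)
(sqrt(m - 73) - 88)*(-58 - 1*(-69)) = (sqrt(-3 - 73) - 88)*(-58 - 1*(-69)) = (sqrt(-76) - 88)*(-58 + 69) = (2*I*sqrt(19) - 88)*11 = (-88 + 2*I*sqrt(19))*11 = -968 + 22*I*sqrt(19)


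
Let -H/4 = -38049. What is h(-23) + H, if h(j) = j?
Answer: 152173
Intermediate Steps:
H = 152196 (H = -4*(-38049) = 152196)
h(-23) + H = -23 + 152196 = 152173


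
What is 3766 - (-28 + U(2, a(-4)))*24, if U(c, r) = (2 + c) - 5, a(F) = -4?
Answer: 4462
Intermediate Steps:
U(c, r) = -3 + c
3766 - (-28 + U(2, a(-4)))*24 = 3766 - (-28 + (-3 + 2))*24 = 3766 - (-28 - 1)*24 = 3766 - (-29)*24 = 3766 - 1*(-696) = 3766 + 696 = 4462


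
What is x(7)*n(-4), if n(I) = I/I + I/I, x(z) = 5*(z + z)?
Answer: 140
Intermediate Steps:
x(z) = 10*z (x(z) = 5*(2*z) = 10*z)
n(I) = 2 (n(I) = 1 + 1 = 2)
x(7)*n(-4) = (10*7)*2 = 70*2 = 140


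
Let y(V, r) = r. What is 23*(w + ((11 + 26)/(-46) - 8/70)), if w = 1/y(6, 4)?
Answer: -2153/140 ≈ -15.379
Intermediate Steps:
w = 1/4 ≈ 0.25000
23*(w + ((11 + 26)/(-46) - 8/70)) = 23*(1/4 + ((11 + 26)/(-46) - 8/70)) = 23*(1/4 + (37*(-1/46) - 8*1/70)) = 23*(1/4 + (-37/46 - 4/35)) = 23*(1/4 - 1479/1610) = 23*(-2153/3220) = -2153/140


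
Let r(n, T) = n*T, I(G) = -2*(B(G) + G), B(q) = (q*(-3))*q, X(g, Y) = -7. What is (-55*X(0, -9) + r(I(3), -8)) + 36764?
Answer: 36765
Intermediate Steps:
B(q) = -3*q**2 (B(q) = (-3*q)*q = -3*q**2)
I(G) = -2*G + 6*G**2 (I(G) = -2*(-3*G**2 + G) = -2*(G - 3*G**2) = -2*G + 6*G**2)
r(n, T) = T*n
(-55*X(0, -9) + r(I(3), -8)) + 36764 = (-55*(-7) - 16*3*(-1 + 3*3)) + 36764 = (385 - 16*3*(-1 + 9)) + 36764 = (385 - 16*3*8) + 36764 = (385 - 8*48) + 36764 = (385 - 384) + 36764 = 1 + 36764 = 36765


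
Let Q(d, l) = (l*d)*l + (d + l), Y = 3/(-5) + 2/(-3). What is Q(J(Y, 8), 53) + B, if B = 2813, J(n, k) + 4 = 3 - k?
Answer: -22424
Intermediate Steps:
Y = -19/15 (Y = 3*(-⅕) + 2*(-⅓) = -⅗ - ⅔ = -19/15 ≈ -1.2667)
J(n, k) = -1 - k (J(n, k) = -4 + (3 - k) = -1 - k)
Q(d, l) = d + l + d*l² (Q(d, l) = (d*l)*l + (d + l) = d*l² + (d + l) = d + l + d*l²)
Q(J(Y, 8), 53) + B = ((-1 - 1*8) + 53 + (-1 - 1*8)*53²) + 2813 = ((-1 - 8) + 53 + (-1 - 8)*2809) + 2813 = (-9 + 53 - 9*2809) + 2813 = (-9 + 53 - 25281) + 2813 = -25237 + 2813 = -22424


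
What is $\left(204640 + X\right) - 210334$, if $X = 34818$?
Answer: $29124$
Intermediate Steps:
$\left(204640 + X\right) - 210334 = \left(204640 + 34818\right) - 210334 = 239458 - 210334 = 29124$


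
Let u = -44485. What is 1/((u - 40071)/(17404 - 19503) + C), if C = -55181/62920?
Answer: 132069080/5204438601 ≈ 0.025376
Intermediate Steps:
C = -55181/62920 (C = -55181*1/62920 = -55181/62920 ≈ -0.87700)
1/((u - 40071)/(17404 - 19503) + C) = 1/((-44485 - 40071)/(17404 - 19503) - 55181/62920) = 1/(-84556/(-2099) - 55181/62920) = 1/(-84556*(-1/2099) - 55181/62920) = 1/(84556/2099 - 55181/62920) = 1/(5204438601/132069080) = 132069080/5204438601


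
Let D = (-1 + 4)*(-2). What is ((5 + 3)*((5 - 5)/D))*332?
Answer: 0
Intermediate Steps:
D = -6 (D = 3*(-2) = -6)
((5 + 3)*((5 - 5)/D))*332 = ((5 + 3)*((5 - 5)/(-6)))*332 = (8*(0*(-⅙)))*332 = (8*0)*332 = 0*332 = 0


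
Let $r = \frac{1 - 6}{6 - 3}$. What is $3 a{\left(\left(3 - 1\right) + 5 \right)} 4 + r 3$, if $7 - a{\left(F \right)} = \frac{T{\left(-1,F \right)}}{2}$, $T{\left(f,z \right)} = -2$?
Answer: $91$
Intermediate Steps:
$a{\left(F \right)} = 8$ ($a{\left(F \right)} = 7 - - \frac{2}{2} = 7 - \left(-2\right) \frac{1}{2} = 7 - -1 = 7 + 1 = 8$)
$r = - \frac{5}{3} \approx -1.6667$
$3 a{\left(\left(3 - 1\right) + 5 \right)} 4 + r 3 = 3 \cdot 8 \cdot 4 - 5 = 24 \cdot 4 - 5 = 96 - 5 = 91$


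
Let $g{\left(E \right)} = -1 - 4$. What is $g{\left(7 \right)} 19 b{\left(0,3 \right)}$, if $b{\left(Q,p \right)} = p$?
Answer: $-285$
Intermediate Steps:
$g{\left(E \right)} = -5$
$g{\left(7 \right)} 19 b{\left(0,3 \right)} = \left(-5\right) 19 \cdot 3 = \left(-95\right) 3 = -285$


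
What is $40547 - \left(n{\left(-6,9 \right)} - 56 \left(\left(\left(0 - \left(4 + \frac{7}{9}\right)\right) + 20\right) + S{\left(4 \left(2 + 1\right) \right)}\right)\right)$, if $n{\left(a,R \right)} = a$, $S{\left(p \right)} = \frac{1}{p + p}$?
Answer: $\frac{372670}{9} \approx 41408.0$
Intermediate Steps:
$S{\left(p \right)} = \frac{1}{2 p}$
$40547 - \left(n{\left(-6,9 \right)} - 56 \left(\left(\left(0 - \left(4 + \frac{7}{9}\right)\right) + 20\right) + S{\left(4 \left(2 + 1\right) \right)}\right)\right) = 40547 - \left(-6 - 56 \left(\left(\left(0 - \left(4 + \frac{7}{9}\right)\right) + 20\right) + \frac{1}{2 \cdot 4 \left(2 + 1\right)}\right)\right) = 40547 - \left(-6 - 56 \left(\left(\left(0 - \left(4 + 7 \cdot \frac{1}{9}\right)\right) + 20\right) + \frac{1}{2 \cdot 4 \cdot 3}\right)\right) = 40547 - \left(-6 - 56 \left(\left(\left(0 - \frac{43}{9}\right) + 20\right) + \frac{1}{2 \cdot 12}\right)\right) = 40547 - \left(-6 - 56 \left(\left(\left(0 - \frac{43}{9}\right) + 20\right) + \frac{1}{2} \cdot \frac{1}{12}\right)\right) = 40547 - \left(-6 - 56 \left(\left(\left(0 - \frac{43}{9}\right) + 20\right) + \frac{1}{24}\right)\right) = 40547 - \left(-6 - 56 \left(\left(- \frac{43}{9} + 20\right) + \frac{1}{24}\right)\right) = 40547 - \left(-6 - 56 \left(\frac{137}{9} + \frac{1}{24}\right)\right) = 40547 - \left(-6 - \frac{7693}{9}\right) = 40547 - - \frac{7747}{9} = 40547 + \frac{7747}{9} = \frac{372670}{9}$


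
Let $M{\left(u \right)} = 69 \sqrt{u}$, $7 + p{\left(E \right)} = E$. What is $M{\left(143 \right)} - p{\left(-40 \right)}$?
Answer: $47 + 69 \sqrt{143} \approx 872.12$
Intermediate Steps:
$p{\left(E \right)} = -7 + E$
$M{\left(143 \right)} - p{\left(-40 \right)} = 69 \sqrt{143} - \left(-7 - 40\right) = 69 \sqrt{143} - -47 = 69 \sqrt{143} + 47 = 47 + 69 \sqrt{143}$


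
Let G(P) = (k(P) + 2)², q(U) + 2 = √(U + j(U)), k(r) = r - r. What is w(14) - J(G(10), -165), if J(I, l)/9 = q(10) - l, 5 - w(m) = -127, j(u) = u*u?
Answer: -1335 - 9*√110 ≈ -1429.4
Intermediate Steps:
j(u) = u²
w(m) = 132 (w(m) = 5 - 1*(-127) = 5 + 127 = 132)
k(r) = 0
q(U) = -2 + √(U + U²)
G(P) = 4 (G(P) = (0 + 2)² = 2² = 4)
J(I, l) = -18 - 9*l + 9*√110 (J(I, l) = 9*((-2 + √(10*(1 + 10))) - l) = 9*((-2 + √(10*11)) - l) = 9*((-2 + √110) - l) = 9*(-2 + √110 - l) = -18 - 9*l + 9*√110)
w(14) - J(G(10), -165) = 132 - (-18 - 9*(-165) + 9*√110) = 132 - (-18 + 1485 + 9*√110) = 132 - (1467 + 9*√110) = 132 + (-1467 - 9*√110) = -1335 - 9*√110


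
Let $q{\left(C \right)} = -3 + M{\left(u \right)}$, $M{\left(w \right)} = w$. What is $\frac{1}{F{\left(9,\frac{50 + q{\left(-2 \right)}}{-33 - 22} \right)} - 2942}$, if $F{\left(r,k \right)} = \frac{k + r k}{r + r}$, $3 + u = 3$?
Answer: $- \frac{99}{291305} \approx -0.00033985$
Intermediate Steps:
$u = 0$ ($u = -3 + 3 = 0$)
$q{\left(C \right)} = -3$ ($q{\left(C \right)} = -3 + 0 = -3$)
$F{\left(r,k \right)} = \frac{k + k r}{2 r}$
$\frac{1}{F{\left(9,\frac{50 + q{\left(-2 \right)}}{-33 - 22} \right)} - 2942} = \frac{1}{\frac{\frac{50 - 3}{-33 - 22} \left(1 + 9\right)}{2 \cdot 9} - 2942} = \frac{1}{\frac{1}{2} \frac{47}{-55} \cdot \frac{1}{9} \cdot 10 - 2942} = \frac{1}{\frac{1}{2} \cdot 47 \left(- \frac{1}{55}\right) \frac{1}{9} \cdot 10 - 2942} = \frac{1}{\frac{1}{2} \left(- \frac{47}{55}\right) \frac{1}{9} \cdot 10 - 2942} = \frac{1}{- \frac{47}{99} - 2942} = \frac{1}{- \frac{291305}{99}} = - \frac{99}{291305}$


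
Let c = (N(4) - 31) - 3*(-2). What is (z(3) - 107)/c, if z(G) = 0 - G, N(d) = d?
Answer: 110/21 ≈ 5.2381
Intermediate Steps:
z(G) = -G
c = -21 (c = (4 - 31) - 3*(-2) = -27 + 6 = -21)
(z(3) - 107)/c = (-1*3 - 107)/(-21) = -(-3 - 107)/21 = -1/21*(-110) = 110/21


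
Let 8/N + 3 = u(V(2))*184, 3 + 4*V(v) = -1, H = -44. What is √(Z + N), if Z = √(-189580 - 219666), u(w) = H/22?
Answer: √(-2968 + 137641*I*√409246)/371 ≈ 17.884 + 17.885*I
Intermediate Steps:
V(v) = -1 (V(v) = -¾ + (¼)*(-1) = -¾ - ¼ = -1)
u(w) = -2 (u(w) = -44/22 = -44*1/22 = -2)
N = -8/371 (N = 8/(-3 - 2*184) = 8/(-3 - 368) = 8/(-371) = 8*(-1/371) = -8/371 ≈ -0.021563)
Z = I*√409246 (Z = √(-409246) = I*√409246 ≈ 639.72*I)
√(Z + N) = √(I*√409246 - 8/371) = √(-8/371 + I*√409246)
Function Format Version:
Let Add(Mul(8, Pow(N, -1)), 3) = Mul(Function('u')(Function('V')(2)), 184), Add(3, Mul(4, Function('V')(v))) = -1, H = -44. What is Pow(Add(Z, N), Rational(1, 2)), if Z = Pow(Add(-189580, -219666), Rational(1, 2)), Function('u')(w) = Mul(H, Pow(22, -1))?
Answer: Mul(Rational(1, 371), Pow(Add(-2968, Mul(137641, I, Pow(409246, Rational(1, 2)))), Rational(1, 2))) ≈ Add(17.884, Mul(17.885, I))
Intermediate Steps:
Function('V')(v) = -1 (Function('V')(v) = Add(Rational(-3, 4), Mul(Rational(1, 4), -1)) = Add(Rational(-3, 4), Rational(-1, 4)) = -1)
Function('u')(w) = -2 (Function('u')(w) = Mul(-44, Pow(22, -1)) = Mul(-44, Rational(1, 22)) = -2)
N = Rational(-8, 371) (N = Mul(8, Pow(Add(-3, Mul(-2, 184)), -1)) = Mul(8, Pow(Add(-3, -368), -1)) = Mul(8, Pow(-371, -1)) = Mul(8, Rational(-1, 371)) = Rational(-8, 371) ≈ -0.021563)
Z = Mul(I, Pow(409246, Rational(1, 2))) (Z = Pow(-409246, Rational(1, 2)) = Mul(I, Pow(409246, Rational(1, 2))) ≈ Mul(639.72, I))
Pow(Add(Z, N), Rational(1, 2)) = Pow(Add(Mul(I, Pow(409246, Rational(1, 2))), Rational(-8, 371)), Rational(1, 2)) = Pow(Add(Rational(-8, 371), Mul(I, Pow(409246, Rational(1, 2)))), Rational(1, 2))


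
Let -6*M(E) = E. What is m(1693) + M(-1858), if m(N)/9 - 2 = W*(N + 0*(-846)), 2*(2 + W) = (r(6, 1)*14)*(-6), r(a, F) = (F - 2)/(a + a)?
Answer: 139099/6 ≈ 23183.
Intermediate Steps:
r(a, F) = (-2 + F)/(2*a) (r(a, F) = (-2 + F)/((2*a)) = (-2 + F)*(1/(2*a)) = (-2 + F)/(2*a))
M(E) = -E/6
W = 3/2 (W = -2 + ((((½)*(-2 + 1)/6)*14)*(-6))/2 = -2 + ((((½)*(⅙)*(-1))*14)*(-6))/2 = -2 + (-1/12*14*(-6))/2 = -2 + (-7/6*(-6))/2 = -2 + (½)*7 = -2 + 7/2 = 3/2 ≈ 1.5000)
m(N) = 18 + 27*N/2 (m(N) = 18 + 9*(3*(N + 0*(-846))/2) = 18 + 9*(3*(N + 0)/2) = 18 + 9*(3*N/2) = 18 + 27*N/2)
m(1693) + M(-1858) = (18 + (27/2)*1693) - ⅙*(-1858) = (18 + 45711/2) + 929/3 = 45747/2 + 929/3 = 139099/6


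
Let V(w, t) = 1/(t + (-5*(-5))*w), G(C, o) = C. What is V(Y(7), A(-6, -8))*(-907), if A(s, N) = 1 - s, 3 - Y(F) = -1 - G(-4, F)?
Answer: -907/7 ≈ -129.57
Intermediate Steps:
Y(F) = 0 (Y(F) = 3 - (-1 - 1*(-4)) = 3 - (-1 + 4) = 3 - 1*3 = 3 - 3 = 0)
V(w, t) = 1/(t + 25*w)
V(Y(7), A(-6, -8))*(-907) = -907/((1 - 1*(-6)) + 25*0) = -907/((1 + 6) + 0) = -907/(7 + 0) = -907/7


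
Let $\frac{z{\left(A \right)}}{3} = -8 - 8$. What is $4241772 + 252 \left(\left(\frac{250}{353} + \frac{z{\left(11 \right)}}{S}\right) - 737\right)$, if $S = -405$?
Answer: $\frac{21477877304}{5295} \approx 4.0563 \cdot 10^{6}$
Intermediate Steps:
$z{\left(A \right)} = -48$ ($z{\left(A \right)} = 3 \left(-8 - 8\right) = 3 \left(-16\right) = -48$)
$4241772 + 252 \left(\left(\frac{250}{353} + \frac{z{\left(11 \right)}}{S}\right) - 737\right) = 4241772 + 252 \left(\left(\frac{250}{353} - \frac{48}{-405}\right) - 737\right) = 4241772 + 252 \left(\left(250 \cdot \frac{1}{353} - - \frac{16}{135}\right) - 737\right) = 4241772 + 252 \left(\left(\frac{250}{353} + \frac{16}{135}\right) - 737\right) = 4241772 + 252 \left(\frac{39398}{47655} - 737\right) = 4241772 + 252 \left(- \frac{35082337}{47655}\right) = 4241772 - \frac{982305436}{5295} = \frac{21477877304}{5295}$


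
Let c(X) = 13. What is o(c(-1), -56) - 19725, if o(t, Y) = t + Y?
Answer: -19768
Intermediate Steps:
o(t, Y) = Y + t
o(c(-1), -56) - 19725 = (-56 + 13) - 19725 = -43 - 19725 = -19768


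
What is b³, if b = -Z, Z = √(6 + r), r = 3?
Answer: -27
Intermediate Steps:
Z = 3 (Z = √(6 + 3) = √9 = 3)
b = -3 (b = -1*3 = -3)
b³ = (-3)³ = -27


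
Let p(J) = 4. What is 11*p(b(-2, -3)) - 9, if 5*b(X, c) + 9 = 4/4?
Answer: 35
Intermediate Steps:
b(X, c) = -8/5 (b(X, c) = -9/5 + (4/4)/5 = -9/5 + (4*(¼))/5 = -9/5 + (⅕)*1 = -9/5 + ⅕ = -8/5)
11*p(b(-2, -3)) - 9 = 11*4 - 9 = 44 - 9 = 35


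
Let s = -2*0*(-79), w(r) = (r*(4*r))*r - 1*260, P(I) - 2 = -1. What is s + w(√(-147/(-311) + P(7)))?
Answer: -260 + 1832*√142438/96721 ≈ -252.85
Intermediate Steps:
P(I) = 1 (P(I) = 2 - 1 = 1)
w(r) = -260 + 4*r³ (w(r) = (4*r²)*r - 260 = 4*r³ - 260 = -260 + 4*r³)
s = 0 (s = 0*(-79) = 0)
s + w(√(-147/(-311) + P(7))) = 0 + (-260 + 4*(√(-147/(-311) + 1))³) = 0 + (-260 + 4*(√(-147*(-1/311) + 1))³) = 0 + (-260 + 4*(√(147/311 + 1))³) = 0 + (-260 + 4*(√(458/311))³) = 0 + (-260 + 4*(√142438/311)³) = 0 + (-260 + 4*(458*√142438/96721)) = 0 + (-260 + 1832*√142438/96721) = -260 + 1832*√142438/96721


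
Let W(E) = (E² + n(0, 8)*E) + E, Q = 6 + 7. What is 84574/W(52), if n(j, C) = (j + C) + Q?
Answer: 42287/1924 ≈ 21.979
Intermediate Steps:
Q = 13
n(j, C) = 13 + C + j (n(j, C) = (j + C) + 13 = (C + j) + 13 = 13 + C + j)
W(E) = E² + 22*E (W(E) = (E² + (13 + 8 + 0)*E) + E = (E² + 21*E) + E = E² + 22*E)
84574/W(52) = 84574/((52*(22 + 52))) = 84574/((52*74)) = 84574/3848 = 84574*(1/3848) = 42287/1924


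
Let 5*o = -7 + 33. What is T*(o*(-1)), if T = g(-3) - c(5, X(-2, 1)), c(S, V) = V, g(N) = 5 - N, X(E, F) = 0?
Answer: -208/5 ≈ -41.600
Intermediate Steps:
o = 26/5 (o = (-7 + 33)/5 = (1/5)*26 = 26/5 ≈ 5.2000)
T = 8 (T = (5 - 1*(-3)) - 1*0 = (5 + 3) + 0 = 8 + 0 = 8)
T*(o*(-1)) = 8*((26/5)*(-1)) = 8*(-26/5) = -208/5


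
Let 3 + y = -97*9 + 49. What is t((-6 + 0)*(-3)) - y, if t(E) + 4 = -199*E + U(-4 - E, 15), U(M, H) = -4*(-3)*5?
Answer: -2699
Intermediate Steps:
U(M, H) = 60 (U(M, H) = 12*5 = 60)
y = -827 (y = -3 + (-97*9 + 49) = -3 + (-873 + 49) = -3 - 824 = -827)
t(E) = 56 - 199*E (t(E) = -4 + (-199*E + 60) = -4 + (60 - 199*E) = 56 - 199*E)
t((-6 + 0)*(-3)) - y = (56 - 199*(-6 + 0)*(-3)) - 1*(-827) = (56 - (-1194)*(-3)) + 827 = (56 - 199*18) + 827 = (56 - 3582) + 827 = -3526 + 827 = -2699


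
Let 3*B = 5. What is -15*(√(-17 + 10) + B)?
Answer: -25 - 15*I*√7 ≈ -25.0 - 39.686*I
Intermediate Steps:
B = 5/3 (B = (⅓)*5 = 5/3 ≈ 1.6667)
-15*(√(-17 + 10) + B) = -15*(√(-17 + 10) + 5/3) = -15*(√(-7) + 5/3) = -15*(I*√7 + 5/3) = -15*(5/3 + I*√7) = -25 - 15*I*√7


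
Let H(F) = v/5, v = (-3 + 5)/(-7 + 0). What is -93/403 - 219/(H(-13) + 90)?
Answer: -109089/40924 ≈ -2.6656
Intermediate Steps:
v = -2/7 (v = 2/(-7) = 2*(-⅐) = -2/7 ≈ -0.28571)
H(F) = -2/35 (H(F) = -2/7/5 = -2/7*⅕ = -2/35)
-93/403 - 219/(H(-13) + 90) = -93/403 - 219/(-2/35 + 90) = -93*1/403 - 219/3148/35 = -3/13 - 219*35/3148 = -3/13 - 7665/3148 = -109089/40924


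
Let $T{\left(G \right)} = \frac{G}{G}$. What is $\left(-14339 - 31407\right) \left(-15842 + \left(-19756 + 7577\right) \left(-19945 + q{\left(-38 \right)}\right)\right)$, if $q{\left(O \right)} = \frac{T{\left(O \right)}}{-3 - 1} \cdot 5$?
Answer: $- \frac{22224279336331}{2} \approx -1.1112 \cdot 10^{13}$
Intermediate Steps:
$T{\left(G \right)} = 1$
$q{\left(O \right)} = - \frac{5}{4}$ ($q{\left(O \right)} = \frac{1}{-3 - 1} \cdot 1 \cdot 5 = \frac{1}{-4} \cdot 1 \cdot 5 = \left(- \frac{1}{4}\right) 1 \cdot 5 = \left(- \frac{1}{4}\right) 5 = - \frac{5}{4}$)
$\left(-14339 - 31407\right) \left(-15842 + \left(-19756 + 7577\right) \left(-19945 + q{\left(-38 \right)}\right)\right) = \left(-14339 - 31407\right) \left(-15842 + \left(-19756 + 7577\right) \left(-19945 - \frac{5}{4}\right)\right) = - 45746 \left(-15842 - - \frac{971701515}{4}\right) = - 45746 \left(-15842 + \frac{971701515}{4}\right) = \left(-45746\right) \frac{971638147}{4} = - \frac{22224279336331}{2}$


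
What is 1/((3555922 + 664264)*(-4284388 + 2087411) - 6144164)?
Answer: -1/9271657721886 ≈ -1.0786e-13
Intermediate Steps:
1/((3555922 + 664264)*(-4284388 + 2087411) - 6144164) = 1/(4220186*(-2196977) - 6144164) = 1/(-9271651577722 - 6144164) = 1/(-9271657721886) = -1/9271657721886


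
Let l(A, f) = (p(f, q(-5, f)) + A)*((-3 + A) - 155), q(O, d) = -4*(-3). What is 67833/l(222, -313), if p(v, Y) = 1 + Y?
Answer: 67833/15040 ≈ 4.5102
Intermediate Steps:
q(O, d) = 12
l(A, f) = (-158 + A)*(13 + A) (l(A, f) = ((1 + 12) + A)*((-3 + A) - 155) = (13 + A)*(-158 + A) = (-158 + A)*(13 + A))
67833/l(222, -313) = 67833/(-2054 + 222**2 - 145*222) = 67833/(-2054 + 49284 - 32190) = 67833/15040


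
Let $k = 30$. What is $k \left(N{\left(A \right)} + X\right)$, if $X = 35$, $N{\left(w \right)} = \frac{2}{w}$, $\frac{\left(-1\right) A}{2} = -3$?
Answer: $1060$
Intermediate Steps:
$A = 6$ ($A = \left(-2\right) \left(-3\right) = 6$)
$k \left(N{\left(A \right)} + X\right) = 30 \left(\frac{2}{6} + 35\right) = 30 \left(2 \cdot \frac{1}{6} + 35\right) = 30 \left(\frac{1}{3} + 35\right) = 30 \cdot \frac{106}{3} = 1060$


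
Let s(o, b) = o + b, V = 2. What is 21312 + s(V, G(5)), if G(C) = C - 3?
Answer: 21316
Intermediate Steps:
G(C) = -3 + C
s(o, b) = b + o
21312 + s(V, G(5)) = 21312 + ((-3 + 5) + 2) = 21312 + (2 + 2) = 21312 + 4 = 21316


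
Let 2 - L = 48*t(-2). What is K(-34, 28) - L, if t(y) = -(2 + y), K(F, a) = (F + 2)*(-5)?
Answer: 158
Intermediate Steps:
K(F, a) = -10 - 5*F (K(F, a) = (2 + F)*(-5) = -10 - 5*F)
t(y) = -2 - y
L = 2 (L = 2 - 48*(-2 - 1*(-2)) = 2 - 48*(-2 + 2) = 2 - 48*0 = 2 - 1*0 = 2 + 0 = 2)
K(-34, 28) - L = (-10 - 5*(-34)) - 1*2 = (-10 + 170) - 2 = 160 - 2 = 158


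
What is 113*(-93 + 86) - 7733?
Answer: -8524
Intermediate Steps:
113*(-93 + 86) - 7733 = 113*(-7) - 7733 = -791 - 7733 = -8524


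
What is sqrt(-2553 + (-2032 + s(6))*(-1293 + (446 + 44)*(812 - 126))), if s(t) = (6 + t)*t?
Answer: I*sqrt(656302673) ≈ 25618.0*I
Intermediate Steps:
s(t) = t*(6 + t)
sqrt(-2553 + (-2032 + s(6))*(-1293 + (446 + 44)*(812 - 126))) = sqrt(-2553 + (-2032 + 6*(6 + 6))*(-1293 + (446 + 44)*(812 - 126))) = sqrt(-2553 + (-2032 + 6*12)*(-1293 + 490*686)) = sqrt(-2553 + (-2032 + 72)*(-1293 + 336140)) = sqrt(-2553 - 1960*334847) = sqrt(-2553 - 656300120) = sqrt(-656302673) = I*sqrt(656302673)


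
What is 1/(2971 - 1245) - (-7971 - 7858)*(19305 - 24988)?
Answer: -155264413281/1726 ≈ -8.9956e+7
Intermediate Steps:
1/(2971 - 1245) - (-7971 - 7858)*(19305 - 24988) = 1/1726 - (-15829)*(-5683) = 1/1726 - 1*89956207 = 1/1726 - 89956207 = -155264413281/1726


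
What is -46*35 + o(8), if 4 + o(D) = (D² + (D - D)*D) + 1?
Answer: -1549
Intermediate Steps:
o(D) = -3 + D² (o(D) = -4 + ((D² + (D - D)*D) + 1) = -4 + ((D² + 0*D) + 1) = -4 + ((D² + 0) + 1) = -4 + (D² + 1) = -4 + (1 + D²) = -3 + D²)
-46*35 + o(8) = -46*35 + (-3 + 8²) = -1610 + (-3 + 64) = -1610 + 61 = -1549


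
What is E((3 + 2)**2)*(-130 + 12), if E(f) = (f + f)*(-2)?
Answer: 11800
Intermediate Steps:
E(f) = -4*f (E(f) = (2*f)*(-2) = -4*f)
E((3 + 2)**2)*(-130 + 12) = (-4*(3 + 2)**2)*(-130 + 12) = -4*5**2*(-118) = -4*25*(-118) = -100*(-118) = 11800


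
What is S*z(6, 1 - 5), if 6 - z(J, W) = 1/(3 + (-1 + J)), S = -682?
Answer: -16027/4 ≈ -4006.8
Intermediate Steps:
z(J, W) = 6 - 1/(2 + J) (z(J, W) = 6 - 1/(3 + (-1 + J)) = 6 - 1/(2 + J))
S*z(6, 1 - 5) = -682*(11 + 6*6)/(2 + 6) = -682*(11 + 36)/8 = -341*47/4 = -682*47/8 = -16027/4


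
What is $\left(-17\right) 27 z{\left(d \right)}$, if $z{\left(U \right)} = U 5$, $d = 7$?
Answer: $-16065$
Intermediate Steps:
$z{\left(U \right)} = 5 U$
$\left(-17\right) 27 z{\left(d \right)} = \left(-17\right) 27 \cdot 5 \cdot 7 = \left(-459\right) 35 = -16065$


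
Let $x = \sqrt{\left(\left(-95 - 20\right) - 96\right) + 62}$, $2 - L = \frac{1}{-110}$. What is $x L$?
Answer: $\frac{221 i \sqrt{149}}{110} \approx 24.524 i$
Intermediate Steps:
$L = \frac{221}{110}$ ($L = 2 - \frac{1}{-110} = 2 - - \frac{1}{110} = 2 + \frac{1}{110} = \frac{221}{110} \approx 2.0091$)
$x = i \sqrt{149}$ ($x = \sqrt{\left(-115 - 96\right) + 62} = \sqrt{-211 + 62} = \sqrt{-149} = i \sqrt{149} \approx 12.207 i$)
$x L = i \sqrt{149} \cdot \frac{221}{110} = \frac{221 i \sqrt{149}}{110}$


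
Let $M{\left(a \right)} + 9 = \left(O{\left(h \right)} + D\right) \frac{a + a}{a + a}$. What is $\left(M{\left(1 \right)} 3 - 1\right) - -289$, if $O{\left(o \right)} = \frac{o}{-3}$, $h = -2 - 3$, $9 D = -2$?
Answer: $\frac{796}{3} \approx 265.33$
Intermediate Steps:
$D = - \frac{2}{9}$ ($D = \frac{1}{9} \left(-2\right) = - \frac{2}{9} \approx -0.22222$)
$h = -5$ ($h = -2 - 3 = -5$)
$O{\left(o \right)} = - \frac{o}{3}$ ($O{\left(o \right)} = o \left(- \frac{1}{3}\right) = - \frac{o}{3}$)
$M{\left(a \right)} = - \frac{68}{9}$ ($M{\left(a \right)} = -9 + \left(\left(- \frac{1}{3}\right) \left(-5\right) - \frac{2}{9}\right) \frac{a + a}{a + a} = -9 + \left(\frac{5}{3} - \frac{2}{9}\right) \frac{2 a}{2 a} = -9 + \frac{13 \cdot 2 a \frac{1}{2 a}}{9} = -9 + \frac{13}{9} \cdot 1 = -9 + \frac{13}{9} = - \frac{68}{9}$)
$\left(M{\left(1 \right)} 3 - 1\right) - -289 = \left(\left(- \frac{68}{9}\right) 3 - 1\right) - -289 = \left(- \frac{68}{3} - 1\right) + 289 = - \frac{71}{3} + 289 = \frac{796}{3}$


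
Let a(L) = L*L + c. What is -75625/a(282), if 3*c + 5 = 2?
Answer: -75625/79523 ≈ -0.95098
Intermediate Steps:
c = -1 (c = -5/3 + (1/3)*2 = -5/3 + 2/3 = -1)
a(L) = -1 + L**2 (a(L) = L*L - 1 = L**2 - 1 = -1 + L**2)
-75625/a(282) = -75625/(-1 + 282**2) = -75625/(-1 + 79524) = -75625/79523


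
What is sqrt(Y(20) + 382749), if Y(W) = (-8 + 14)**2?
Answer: 13*sqrt(2265) ≈ 618.70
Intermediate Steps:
Y(W) = 36 (Y(W) = 6**2 = 36)
sqrt(Y(20) + 382749) = sqrt(36 + 382749) = sqrt(382785) = 13*sqrt(2265)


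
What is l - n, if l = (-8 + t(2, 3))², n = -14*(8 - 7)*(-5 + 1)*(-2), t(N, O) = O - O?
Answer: 176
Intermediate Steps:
t(N, O) = 0
n = -112 (n = -14*(-4)*(-2) = 56*(-2) = -112)
l = 64 (l = (-8 + 0)² = (-8)² = 64)
l - n = 64 - 1*(-112) = 64 + 112 = 176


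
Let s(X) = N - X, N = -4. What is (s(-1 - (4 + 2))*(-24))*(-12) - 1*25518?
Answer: -24654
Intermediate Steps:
s(X) = -4 - X
(s(-1 - (4 + 2))*(-24))*(-12) - 1*25518 = ((-4 - (-1 - (4 + 2)))*(-24))*(-12) - 1*25518 = ((-4 - (-1 - 1*6))*(-24))*(-12) - 25518 = ((-4 - (-1 - 6))*(-24))*(-12) - 25518 = ((-4 - 1*(-7))*(-24))*(-12) - 25518 = ((-4 + 7)*(-24))*(-12) - 25518 = (3*(-24))*(-12) - 25518 = -72*(-12) - 25518 = 864 - 25518 = -24654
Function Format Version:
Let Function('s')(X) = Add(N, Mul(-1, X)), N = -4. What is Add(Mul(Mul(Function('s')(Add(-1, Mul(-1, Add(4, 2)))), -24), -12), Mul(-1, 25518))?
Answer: -24654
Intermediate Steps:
Function('s')(X) = Add(-4, Mul(-1, X))
Add(Mul(Mul(Function('s')(Add(-1, Mul(-1, Add(4, 2)))), -24), -12), Mul(-1, 25518)) = Add(Mul(Mul(Add(-4, Mul(-1, Add(-1, Mul(-1, Add(4, 2))))), -24), -12), Mul(-1, 25518)) = Add(Mul(Mul(Add(-4, Mul(-1, Add(-1, Mul(-1, 6)))), -24), -12), -25518) = Add(Mul(Mul(Add(-4, Mul(-1, Add(-1, -6))), -24), -12), -25518) = Add(Mul(Mul(Add(-4, Mul(-1, -7)), -24), -12), -25518) = Add(Mul(Mul(Add(-4, 7), -24), -12), -25518) = Add(Mul(Mul(3, -24), -12), -25518) = Add(Mul(-72, -12), -25518) = Add(864, -25518) = -24654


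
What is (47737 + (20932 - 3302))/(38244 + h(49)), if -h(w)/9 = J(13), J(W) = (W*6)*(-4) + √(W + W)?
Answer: 149080338/93625811 + 65367*√26/187251622 ≈ 1.5941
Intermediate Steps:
J(W) = -24*W + √2*√W (J(W) = (6*W)*(-4) + √(2*W) = -24*W + √2*√W)
h(w) = 2808 - 9*√26 (h(w) = -9*(-24*13 + √2*√13) = -9*(-312 + √26) = 2808 - 9*√26)
(47737 + (20932 - 3302))/(38244 + h(49)) = (47737 + (20932 - 3302))/(38244 + (2808 - 9*√26)) = (47737 + 17630)/(41052 - 9*√26) = 65367/(41052 - 9*√26)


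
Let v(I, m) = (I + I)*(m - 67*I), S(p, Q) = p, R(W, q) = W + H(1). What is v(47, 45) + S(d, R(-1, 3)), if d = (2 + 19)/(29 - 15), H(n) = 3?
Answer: -583549/2 ≈ -2.9177e+5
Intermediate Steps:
R(W, q) = 3 + W (R(W, q) = W + 3 = 3 + W)
d = 3/2 (d = 21/14 = 21*(1/14) = 3/2 ≈ 1.5000)
v(I, m) = 2*I*(m - 67*I) (v(I, m) = (2*I)*(m - 67*I) = 2*I*(m - 67*I))
v(47, 45) + S(d, R(-1, 3)) = 2*47*(45 - 67*47) + 3/2 = 2*47*(45 - 3149) + 3/2 = 2*47*(-3104) + 3/2 = -291776 + 3/2 = -583549/2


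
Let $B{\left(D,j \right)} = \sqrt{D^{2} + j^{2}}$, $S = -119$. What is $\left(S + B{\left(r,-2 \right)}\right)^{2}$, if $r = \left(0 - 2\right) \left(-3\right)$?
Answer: $14201 - 476 \sqrt{10} \approx 12696.0$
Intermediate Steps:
$r = 6$ ($r = \left(-2\right) \left(-3\right) = 6$)
$\left(S + B{\left(r,-2 \right)}\right)^{2} = \left(-119 + \sqrt{6^{2} + \left(-2\right)^{2}}\right)^{2} = \left(-119 + \sqrt{36 + 4}\right)^{2} = \left(-119 + \sqrt{40}\right)^{2} = \left(-119 + 2 \sqrt{10}\right)^{2}$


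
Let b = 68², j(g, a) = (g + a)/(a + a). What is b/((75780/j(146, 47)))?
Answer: 111554/890415 ≈ 0.12528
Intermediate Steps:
j(g, a) = (a + g)/(2*a) (j(g, a) = (a + g)/((2*a)) = (a + g)*(1/(2*a)) = (a + g)/(2*a))
b = 4624
b/((75780/j(146, 47))) = 4624/((75780/(((½)*(47 + 146)/47)))) = 4624/((75780/(((½)*(1/47)*193)))) = 4624/((75780/(193/94))) = 4624/((75780*(94/193))) = 4624/(7123320/193) = 4624*(193/7123320) = 111554/890415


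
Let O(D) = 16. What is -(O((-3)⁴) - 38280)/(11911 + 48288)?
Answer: 38264/60199 ≈ 0.63562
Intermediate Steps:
-(O((-3)⁴) - 38280)/(11911 + 48288) = -(16 - 38280)/(11911 + 48288) = -(-38264)/60199 = -1*(-38264/60199) = 38264/60199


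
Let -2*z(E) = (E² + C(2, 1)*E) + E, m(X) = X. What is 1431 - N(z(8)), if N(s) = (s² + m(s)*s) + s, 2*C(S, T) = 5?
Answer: -2755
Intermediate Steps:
C(S, T) = 5/2 (C(S, T) = (½)*5 = 5/2)
z(E) = -7*E/4 - E²/2 (z(E) = -((E² + 5*E/2) + E)/2 = -(E² + 7*E/2)/2 = -7*E/4 - E²/2)
N(s) = s + 2*s² (N(s) = (s² + s*s) + s = (s² + s²) + s = 2*s² + s = s + 2*s²)
1431 - N(z(8)) = 1431 - (-¼*8*(7 + 2*8))*(1 + 2*(-¼*8*(7 + 2*8))) = 1431 - (-¼*8*(7 + 16))*(1 + 2*(-¼*8*(7 + 16))) = 1431 - (-¼*8*23)*(1 + 2*(-¼*8*23)) = 1431 - (-46)*(1 + 2*(-46)) = 1431 - (-46)*(1 - 92) = 1431 - (-46)*(-91) = 1431 - 1*4186 = 1431 - 4186 = -2755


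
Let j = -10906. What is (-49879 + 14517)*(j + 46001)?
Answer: -1241029390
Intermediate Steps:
(-49879 + 14517)*(j + 46001) = (-49879 + 14517)*(-10906 + 46001) = -35362*35095 = -1241029390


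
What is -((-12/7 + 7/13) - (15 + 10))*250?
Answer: 595500/91 ≈ 6544.0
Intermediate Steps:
-((-12/7 + 7/13) - (15 + 10))*250 = -((-12*1/7 + 7*(1/13)) - 1*25)*250 = -((-12/7 + 7/13) - 25)*250 = -(-107/91 - 25)*250 = -1*(-2382/91)*250 = (2382/91)*250 = 595500/91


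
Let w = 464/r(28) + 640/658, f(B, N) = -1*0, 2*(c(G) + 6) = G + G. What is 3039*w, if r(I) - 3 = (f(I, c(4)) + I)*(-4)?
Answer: -357921264/35861 ≈ -9980.8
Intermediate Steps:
c(G) = -6 + G (c(G) = -6 + (G + G)/2 = -6 + (2*G)/2 = -6 + G)
f(B, N) = 0
r(I) = 3 - 4*I (r(I) = 3 + (0 + I)*(-4) = 3 + I*(-4) = 3 - 4*I)
w = -117776/35861 (w = 464/(3 - 4*28) + 640/658 = 464/(3 - 112) + 640*(1/658) = 464/(-109) + 320/329 = 464*(-1/109) + 320/329 = -464/109 + 320/329 = -117776/35861 ≈ -3.2842)
3039*w = 3039*(-117776/35861) = -357921264/35861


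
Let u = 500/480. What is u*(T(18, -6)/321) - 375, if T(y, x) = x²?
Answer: -80225/214 ≈ -374.88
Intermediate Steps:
u = 25/24 (u = 500*(1/480) = 25/24 ≈ 1.0417)
u*(T(18, -6)/321) - 375 = 25*((-6)²/321)/24 - 375 = 25*(36*(1/321))/24 - 375 = (25/24)*(12/107) - 375 = 25/214 - 375 = -80225/214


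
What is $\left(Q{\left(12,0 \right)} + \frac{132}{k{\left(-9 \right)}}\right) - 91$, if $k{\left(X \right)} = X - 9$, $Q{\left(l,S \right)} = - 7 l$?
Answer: $- \frac{547}{3} \approx -182.33$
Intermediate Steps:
$k{\left(X \right)} = -9 + X$ ($k{\left(X \right)} = X - 9 = -9 + X$)
$\left(Q{\left(12,0 \right)} + \frac{132}{k{\left(-9 \right)}}\right) - 91 = \left(\left(-7\right) 12 + \frac{132}{-9 - 9}\right) - 91 = \left(-84 + \frac{132}{-18}\right) - 91 = \left(-84 + 132 \left(- \frac{1}{18}\right)\right) - 91 = \left(-84 - \frac{22}{3}\right) - 91 = - \frac{274}{3} - 91 = - \frac{547}{3}$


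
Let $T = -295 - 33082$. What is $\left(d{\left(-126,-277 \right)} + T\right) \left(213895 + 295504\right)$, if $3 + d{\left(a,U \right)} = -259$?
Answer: $-17135672961$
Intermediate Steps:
$d{\left(a,U \right)} = -262$ ($d{\left(a,U \right)} = -3 - 259 = -262$)
$T = -33377$ ($T = -295 - 33082 = -33377$)
$\left(d{\left(-126,-277 \right)} + T\right) \left(213895 + 295504\right) = \left(-262 - 33377\right) \left(213895 + 295504\right) = \left(-33639\right) 509399 = -17135672961$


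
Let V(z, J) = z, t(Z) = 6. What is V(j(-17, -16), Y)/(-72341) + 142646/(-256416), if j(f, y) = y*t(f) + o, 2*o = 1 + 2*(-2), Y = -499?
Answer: -5147076863/9274694928 ≈ -0.55496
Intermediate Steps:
o = -3/2 (o = (1 + 2*(-2))/2 = (1 - 4)/2 = (1/2)*(-3) = -3/2 ≈ -1.5000)
j(f, y) = -3/2 + 6*y (j(f, y) = y*6 - 3/2 = 6*y - 3/2 = -3/2 + 6*y)
V(j(-17, -16), Y)/(-72341) + 142646/(-256416) = (-3/2 + 6*(-16))/(-72341) + 142646/(-256416) = (-3/2 - 96)*(-1/72341) + 142646*(-1/256416) = -195/2*(-1/72341) - 71323/128208 = 195/144682 - 71323/128208 = -5147076863/9274694928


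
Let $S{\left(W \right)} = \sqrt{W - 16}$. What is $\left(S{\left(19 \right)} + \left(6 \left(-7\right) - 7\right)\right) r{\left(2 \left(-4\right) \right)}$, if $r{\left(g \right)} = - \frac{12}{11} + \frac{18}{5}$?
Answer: $- \frac{6762}{55} + \frac{138 \sqrt{3}}{55} \approx -118.6$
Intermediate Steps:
$r{\left(g \right)} = \frac{138}{55}$ ($r{\left(g \right)} = \left(-12\right) \frac{1}{11} + 18 \cdot \frac{1}{5} = - \frac{12}{11} + \frac{18}{5} = \frac{138}{55}$)
$S{\left(W \right)} = \sqrt{-16 + W}$ ($S{\left(W \right)} = \sqrt{W + \left(-18 + 2\right)} = \sqrt{W - 16} = \sqrt{-16 + W}$)
$\left(S{\left(19 \right)} + \left(6 \left(-7\right) - 7\right)\right) r{\left(2 \left(-4\right) \right)} = \left(\sqrt{-16 + 19} + \left(6 \left(-7\right) - 7\right)\right) \frac{138}{55} = \left(\sqrt{3} - 49\right) \frac{138}{55} = \left(-49 + \sqrt{3}\right) \frac{138}{55} = - \frac{6762}{55} + \frac{138 \sqrt{3}}{55}$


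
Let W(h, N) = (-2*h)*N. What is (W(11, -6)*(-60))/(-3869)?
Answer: 7920/3869 ≈ 2.0470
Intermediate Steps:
W(h, N) = -2*N*h
(W(11, -6)*(-60))/(-3869) = (-2*(-6)*11*(-60))/(-3869) = (132*(-60))*(-1/3869) = -7920*(-1/3869) = 7920/3869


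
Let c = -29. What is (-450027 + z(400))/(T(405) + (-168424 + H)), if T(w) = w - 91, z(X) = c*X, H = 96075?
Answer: 461627/72035 ≈ 6.4084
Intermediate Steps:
z(X) = -29*X
T(w) = -91 + w
(-450027 + z(400))/(T(405) + (-168424 + H)) = (-450027 - 29*400)/((-91 + 405) + (-168424 + 96075)) = (-450027 - 11600)/(314 - 72349) = -461627/(-72035) = -461627*(-1/72035) = 461627/72035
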